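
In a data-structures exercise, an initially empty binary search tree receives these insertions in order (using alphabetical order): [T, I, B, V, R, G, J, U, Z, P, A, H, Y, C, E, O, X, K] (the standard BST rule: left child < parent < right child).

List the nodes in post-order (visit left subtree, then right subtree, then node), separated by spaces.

Resulting structure (node: left, right):
  T: L=I, R=V
  I: L=B, R=R
  B: L=A, R=G
  V: L=U, R=Z
  R: L=J, R=–
  G: L=C, R=H
  J: L=–, R=P
  U: L=–, R=–
  Z: L=Y, R=–
  P: L=O, R=–
  A: L=–, R=–
  H: L=–, R=–
  Y: L=X, R=–
  C: L=–, R=E
  E: L=–, R=–
  O: L=K, R=–
  X: L=–, R=–
  K: L=–, R=–

A E C H G B K O P J R I U X Y Z V T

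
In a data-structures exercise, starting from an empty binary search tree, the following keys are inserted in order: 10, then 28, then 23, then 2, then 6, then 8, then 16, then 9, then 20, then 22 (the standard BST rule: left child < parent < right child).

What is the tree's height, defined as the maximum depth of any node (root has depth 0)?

Resulting structure (node: left, right):
  10: L=2, R=28
  28: L=23, R=–
  23: L=16, R=–
  2: L=–, R=6
  6: L=–, R=8
  8: L=–, R=9
  16: L=–, R=20
  9: L=–, R=–
  20: L=–, R=22
  22: L=–, R=–

The deepest node is 22 at depth 5.

5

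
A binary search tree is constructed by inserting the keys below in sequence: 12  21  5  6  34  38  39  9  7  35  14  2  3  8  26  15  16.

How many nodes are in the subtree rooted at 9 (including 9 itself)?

3

Insert 12: tree is empty, so 12 becomes the root.
Insert 21: 21 > 12 → go right. Place as right child of 12.
Insert 5: 5 < 12 → go left. Place as left child of 12.
Insert 6: 6 < 12 → go left; 6 > 5 → go right. Place as right child of 5.
Insert 34: 34 > 12 → go right; 34 > 21 → go right. Place as right child of 21.
Insert 38: 38 > 12 → go right; 38 > 21 → go right; 38 > 34 → go right. Place as right child of 34.
Insert 39: 39 > 12 → go right; 39 > 21 → go right; 39 > 34 → go right; 39 > 38 → go right. Place as right child of 38.
Insert 9: 9 < 12 → go left; 9 > 5 → go right; 9 > 6 → go right. Place as right child of 6.
Insert 7: 7 < 12 → go left; 7 > 5 → go right; 7 > 6 → go right; 7 < 9 → go left. Place as left child of 9.
Insert 35: 35 > 12 → go right; 35 > 21 → go right; 35 > 34 → go right; 35 < 38 → go left. Place as left child of 38.
Insert 14: 14 > 12 → go right; 14 < 21 → go left. Place as left child of 21.
Insert 2: 2 < 12 → go left; 2 < 5 → go left. Place as left child of 5.
Insert 3: 3 < 12 → go left; 3 < 5 → go left; 3 > 2 → go right. Place as right child of 2.
Insert 8: 8 < 12 → go left; 8 > 5 → go right; 8 > 6 → go right; 8 < 9 → go left; 8 > 7 → go right. Place as right child of 7.
Insert 26: 26 > 12 → go right; 26 > 21 → go right; 26 < 34 → go left. Place as left child of 34.
Insert 15: 15 > 12 → go right; 15 < 21 → go left; 15 > 14 → go right. Place as right child of 14.
Insert 16: 16 > 12 → go right; 16 < 21 → go left; 16 > 14 → go right; 16 > 15 → go right. Place as right child of 15.

Subtree rooted at 9 contains: 9, 7, 8 — 3 nodes.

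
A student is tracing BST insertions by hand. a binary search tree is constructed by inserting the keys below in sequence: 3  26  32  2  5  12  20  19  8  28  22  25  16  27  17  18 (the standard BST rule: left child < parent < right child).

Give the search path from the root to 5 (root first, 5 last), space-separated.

3: root
26: right child of 3 (depth 1)
32: right child of 26 (depth 2)
2: left child of 3 (depth 1)
5: left child of 26 (depth 2)
12: right child of 5 (depth 3)
20: right child of 12 (depth 4)
19: left child of 20 (depth 5)
8: left child of 12 (depth 4)
28: left child of 32 (depth 3)
22: right child of 20 (depth 5)
25: right child of 22 (depth 6)
16: left child of 19 (depth 6)
27: left child of 28 (depth 4)
17: right child of 16 (depth 7)
18: right child of 17 (depth 8)

3 26 5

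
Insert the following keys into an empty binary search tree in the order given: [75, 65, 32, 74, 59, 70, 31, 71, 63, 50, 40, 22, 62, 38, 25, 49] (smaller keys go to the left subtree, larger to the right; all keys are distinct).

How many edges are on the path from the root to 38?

Insert 75: tree is empty, so 75 becomes the root.
Insert 65: 65 < 75 → go left. Place as left child of 75.
Insert 32: 32 < 75 → go left; 32 < 65 → go left. Place as left child of 65.
Insert 74: 74 < 75 → go left; 74 > 65 → go right. Place as right child of 65.
Insert 59: 59 < 75 → go left; 59 < 65 → go left; 59 > 32 → go right. Place as right child of 32.
Insert 70: 70 < 75 → go left; 70 > 65 → go right; 70 < 74 → go left. Place as left child of 74.
Insert 31: 31 < 75 → go left; 31 < 65 → go left; 31 < 32 → go left. Place as left child of 32.
Insert 71: 71 < 75 → go left; 71 > 65 → go right; 71 < 74 → go left; 71 > 70 → go right. Place as right child of 70.
Insert 63: 63 < 75 → go left; 63 < 65 → go left; 63 > 32 → go right; 63 > 59 → go right. Place as right child of 59.
Insert 50: 50 < 75 → go left; 50 < 65 → go left; 50 > 32 → go right; 50 < 59 → go left. Place as left child of 59.
Insert 40: 40 < 75 → go left; 40 < 65 → go left; 40 > 32 → go right; 40 < 59 → go left; 40 < 50 → go left. Place as left child of 50.
Insert 22: 22 < 75 → go left; 22 < 65 → go left; 22 < 32 → go left; 22 < 31 → go left. Place as left child of 31.
Insert 62: 62 < 75 → go left; 62 < 65 → go left; 62 > 32 → go right; 62 > 59 → go right; 62 < 63 → go left. Place as left child of 63.
Insert 38: 38 < 75 → go left; 38 < 65 → go left; 38 > 32 → go right; 38 < 59 → go left; 38 < 50 → go left; 38 < 40 → go left. Place as left child of 40.
Insert 25: 25 < 75 → go left; 25 < 65 → go left; 25 < 32 → go left; 25 < 31 → go left; 25 > 22 → go right. Place as right child of 22.
Insert 49: 49 < 75 → go left; 49 < 65 → go left; 49 > 32 → go right; 49 < 59 → go left; 49 < 50 → go left; 49 > 40 → go right. Place as right child of 40.

Path to 38: 75 → 65 → 32 → 59 → 50 → 40 → 38, which is 6 edges.

6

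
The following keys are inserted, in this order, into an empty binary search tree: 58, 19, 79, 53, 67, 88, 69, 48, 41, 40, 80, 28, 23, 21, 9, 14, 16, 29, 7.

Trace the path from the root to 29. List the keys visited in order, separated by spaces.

58 19 53 48 41 40 28 29

Resulting structure (node: left, right):
  58: L=19, R=79
  19: L=9, R=53
  79: L=67, R=88
  53: L=48, R=–
  67: L=–, R=69
  88: L=80, R=–
  69: L=–, R=–
  48: L=41, R=–
  41: L=40, R=–
  40: L=28, R=–
  80: L=–, R=–
  28: L=23, R=29
  23: L=21, R=–
  21: L=–, R=–
  9: L=7, R=14
  14: L=–, R=16
  16: L=–, R=–
  29: L=–, R=–
  7: L=–, R=–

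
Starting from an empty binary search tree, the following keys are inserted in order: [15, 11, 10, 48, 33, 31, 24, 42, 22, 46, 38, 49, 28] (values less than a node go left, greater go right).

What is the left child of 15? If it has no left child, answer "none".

Insert 15: tree is empty, so 15 becomes the root.
Insert 11: 11 < 15 → go left. Place as left child of 15.
Insert 10: 10 < 15 → go left; 10 < 11 → go left. Place as left child of 11.
Insert 48: 48 > 15 → go right. Place as right child of 15.
Insert 33: 33 > 15 → go right; 33 < 48 → go left. Place as left child of 48.
Insert 31: 31 > 15 → go right; 31 < 48 → go left; 31 < 33 → go left. Place as left child of 33.
Insert 24: 24 > 15 → go right; 24 < 48 → go left; 24 < 33 → go left; 24 < 31 → go left. Place as left child of 31.
Insert 42: 42 > 15 → go right; 42 < 48 → go left; 42 > 33 → go right. Place as right child of 33.
Insert 22: 22 > 15 → go right; 22 < 48 → go left; 22 < 33 → go left; 22 < 31 → go left; 22 < 24 → go left. Place as left child of 24.
Insert 46: 46 > 15 → go right; 46 < 48 → go left; 46 > 33 → go right; 46 > 42 → go right. Place as right child of 42.
Insert 38: 38 > 15 → go right; 38 < 48 → go left; 38 > 33 → go right; 38 < 42 → go left. Place as left child of 42.
Insert 49: 49 > 15 → go right; 49 > 48 → go right. Place as right child of 48.
Insert 28: 28 > 15 → go right; 28 < 48 → go left; 28 < 33 → go left; 28 < 31 → go left; 28 > 24 → go right. Place as right child of 24.

11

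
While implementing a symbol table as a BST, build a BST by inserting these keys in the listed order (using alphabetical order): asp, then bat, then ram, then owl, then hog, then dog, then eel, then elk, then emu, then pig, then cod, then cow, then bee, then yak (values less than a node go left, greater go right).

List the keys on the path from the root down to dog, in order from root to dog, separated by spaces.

asp: root
bat: right child of asp (depth 1)
ram: right child of bat (depth 2)
owl: left child of ram (depth 3)
hog: left child of owl (depth 4)
dog: left child of hog (depth 5)
eel: right child of dog (depth 6)
elk: right child of eel (depth 7)
emu: right child of elk (depth 8)
pig: right child of owl (depth 4)
cod: left child of dog (depth 6)
cow: right child of cod (depth 7)
bee: left child of cod (depth 7)
yak: right child of ram (depth 3)

asp bat ram owl hog dog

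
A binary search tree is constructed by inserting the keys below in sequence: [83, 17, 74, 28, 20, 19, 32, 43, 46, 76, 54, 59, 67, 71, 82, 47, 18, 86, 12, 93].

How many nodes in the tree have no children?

83: root
17: left child of 83 (depth 1)
74: right child of 17 (depth 2)
28: left child of 74 (depth 3)
20: left child of 28 (depth 4)
19: left child of 20 (depth 5)
32: right child of 28 (depth 4)
43: right child of 32 (depth 5)
46: right child of 43 (depth 6)
76: right child of 74 (depth 3)
54: right child of 46 (depth 7)
59: right child of 54 (depth 8)
67: right child of 59 (depth 9)
71: right child of 67 (depth 10)
82: right child of 76 (depth 4)
47: left child of 54 (depth 8)
18: left child of 19 (depth 6)
86: right child of 83 (depth 1)
12: left child of 17 (depth 2)
93: right child of 86 (depth 2)

Leaves: 12, 18, 47, 71, 82, 93 — 6 in total.

6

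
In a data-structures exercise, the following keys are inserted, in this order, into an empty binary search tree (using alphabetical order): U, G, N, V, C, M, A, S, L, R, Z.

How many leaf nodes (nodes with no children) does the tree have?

U: root
G: left child of U (depth 1)
N: right child of G (depth 2)
V: right child of U (depth 1)
C: left child of G (depth 2)
M: left child of N (depth 3)
A: left child of C (depth 3)
S: right child of N (depth 3)
L: left child of M (depth 4)
R: left child of S (depth 4)
Z: right child of V (depth 2)

Leaves: A, L, R, Z — 4 in total.

4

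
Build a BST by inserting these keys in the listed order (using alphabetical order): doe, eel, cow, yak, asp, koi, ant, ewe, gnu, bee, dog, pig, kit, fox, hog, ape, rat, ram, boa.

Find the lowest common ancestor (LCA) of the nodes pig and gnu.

Insert doe: tree is empty, so doe becomes the root.
Insert eel: eel > doe → go right. Place as right child of doe.
Insert cow: cow < doe → go left. Place as left child of doe.
Insert yak: yak > doe → go right; yak > eel → go right. Place as right child of eel.
Insert asp: asp < doe → go left; asp < cow → go left. Place as left child of cow.
Insert koi: koi > doe → go right; koi > eel → go right; koi < yak → go left. Place as left child of yak.
Insert ant: ant < doe → go left; ant < cow → go left; ant < asp → go left. Place as left child of asp.
Insert ewe: ewe > doe → go right; ewe > eel → go right; ewe < yak → go left; ewe < koi → go left. Place as left child of koi.
Insert gnu: gnu > doe → go right; gnu > eel → go right; gnu < yak → go left; gnu < koi → go left; gnu > ewe → go right. Place as right child of ewe.
Insert bee: bee < doe → go left; bee < cow → go left; bee > asp → go right. Place as right child of asp.
Insert dog: dog > doe → go right; dog < eel → go left. Place as left child of eel.
Insert pig: pig > doe → go right; pig > eel → go right; pig < yak → go left; pig > koi → go right. Place as right child of koi.
Insert kit: kit > doe → go right; kit > eel → go right; kit < yak → go left; kit < koi → go left; kit > ewe → go right; kit > gnu → go right. Place as right child of gnu.
Insert fox: fox > doe → go right; fox > eel → go right; fox < yak → go left; fox < koi → go left; fox > ewe → go right; fox < gnu → go left. Place as left child of gnu.
Insert hog: hog > doe → go right; hog > eel → go right; hog < yak → go left; hog < koi → go left; hog > ewe → go right; hog > gnu → go right; hog < kit → go left. Place as left child of kit.
Insert ape: ape < doe → go left; ape < cow → go left; ape < asp → go left; ape > ant → go right. Place as right child of ant.
Insert rat: rat > doe → go right; rat > eel → go right; rat < yak → go left; rat > koi → go right; rat > pig → go right. Place as right child of pig.
Insert ram: ram > doe → go right; ram > eel → go right; ram < yak → go left; ram > koi → go right; ram > pig → go right; ram < rat → go left. Place as left child of rat.
Insert boa: boa < doe → go left; boa < cow → go left; boa > asp → go right; boa > bee → go right. Place as right child of bee.

Path to pig: doe → eel → yak → koi → pig
Path to gnu: doe → eel → yak → koi → ewe → gnu
The paths share a prefix ending at koi, then split left and right.

koi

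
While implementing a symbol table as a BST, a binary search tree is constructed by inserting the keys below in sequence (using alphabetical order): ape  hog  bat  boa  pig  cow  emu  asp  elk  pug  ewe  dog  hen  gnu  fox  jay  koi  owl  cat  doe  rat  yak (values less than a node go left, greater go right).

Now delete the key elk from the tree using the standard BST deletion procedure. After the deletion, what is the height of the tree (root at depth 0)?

Resulting structure (node: left, right):
  ape: L=–, R=hog
  hog: L=bat, R=pig
  bat: L=asp, R=boa
  boa: L=–, R=cow
  pig: L=jay, R=pug
  cow: L=cat, R=emu
  emu: L=elk, R=ewe
  asp: L=–, R=–
  elk: L=dog, R=–
  pug: L=–, R=rat
  ewe: L=–, R=hen
  dog: L=doe, R=–
  hen: L=gnu, R=–
  gnu: L=fox, R=–
  fox: L=–, R=–
  jay: L=–, R=koi
  koi: L=–, R=owl
  owl: L=–, R=–
  cat: L=–, R=–
  doe: L=–, R=–
  rat: L=–, R=yak
  yak: L=–, R=–

Delete elk (at most one child — splice it out).
After deletion, deepest node is fox at depth 9.

9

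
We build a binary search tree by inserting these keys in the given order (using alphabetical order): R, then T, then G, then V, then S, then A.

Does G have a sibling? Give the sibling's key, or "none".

Resulting structure (node: left, right):
  R: L=G, R=T
  T: L=S, R=V
  G: L=A, R=–
  V: L=–, R=–
  S: L=–, R=–
  A: L=–, R=–

G's parent is R; the other child of R is T.

T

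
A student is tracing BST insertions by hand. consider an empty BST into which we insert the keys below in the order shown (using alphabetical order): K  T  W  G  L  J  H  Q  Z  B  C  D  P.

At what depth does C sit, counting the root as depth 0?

3

K: root
T: right child of K (depth 1)
W: right child of T (depth 2)
G: left child of K (depth 1)
L: left child of T (depth 2)
J: right child of G (depth 2)
H: left child of J (depth 3)
Q: right child of L (depth 3)
Z: right child of W (depth 3)
B: left child of G (depth 2)
C: right child of B (depth 3)
D: right child of C (depth 4)
P: left child of Q (depth 4)

Path to C: K → G → B → C, which is 3 edges.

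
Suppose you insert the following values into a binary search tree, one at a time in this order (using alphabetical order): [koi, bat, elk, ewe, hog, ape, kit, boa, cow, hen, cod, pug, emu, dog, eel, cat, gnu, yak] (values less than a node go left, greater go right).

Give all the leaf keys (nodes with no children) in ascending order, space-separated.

ape cat eel emu gnu kit yak

Resulting structure (node: left, right):
  koi: L=bat, R=pug
  bat: L=ape, R=elk
  elk: L=boa, R=ewe
  ewe: L=emu, R=hog
  hog: L=hen, R=kit
  ape: L=–, R=–
  kit: L=–, R=–
  boa: L=–, R=cow
  cow: L=cod, R=dog
  hen: L=gnu, R=–
  cod: L=cat, R=–
  pug: L=–, R=yak
  emu: L=–, R=–
  dog: L=–, R=eel
  eel: L=–, R=–
  cat: L=–, R=–
  gnu: L=–, R=–
  yak: L=–, R=–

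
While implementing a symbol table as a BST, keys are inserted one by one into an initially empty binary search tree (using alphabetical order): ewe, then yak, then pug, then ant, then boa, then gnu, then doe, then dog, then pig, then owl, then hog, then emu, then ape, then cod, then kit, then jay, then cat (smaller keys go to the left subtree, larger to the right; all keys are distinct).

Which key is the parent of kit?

hog

Insert ewe: tree is empty, so ewe becomes the root.
Insert yak: yak > ewe → go right. Place as right child of ewe.
Insert pug: pug > ewe → go right; pug < yak → go left. Place as left child of yak.
Insert ant: ant < ewe → go left. Place as left child of ewe.
Insert boa: boa < ewe → go left; boa > ant → go right. Place as right child of ant.
Insert gnu: gnu > ewe → go right; gnu < yak → go left; gnu < pug → go left. Place as left child of pug.
Insert doe: doe < ewe → go left; doe > ant → go right; doe > boa → go right. Place as right child of boa.
Insert dog: dog < ewe → go left; dog > ant → go right; dog > boa → go right; dog > doe → go right. Place as right child of doe.
Insert pig: pig > ewe → go right; pig < yak → go left; pig < pug → go left; pig > gnu → go right. Place as right child of gnu.
Insert owl: owl > ewe → go right; owl < yak → go left; owl < pug → go left; owl > gnu → go right; owl < pig → go left. Place as left child of pig.
Insert hog: hog > ewe → go right; hog < yak → go left; hog < pug → go left; hog > gnu → go right; hog < pig → go left; hog < owl → go left. Place as left child of owl.
Insert emu: emu < ewe → go left; emu > ant → go right; emu > boa → go right; emu > doe → go right; emu > dog → go right. Place as right child of dog.
Insert ape: ape < ewe → go left; ape > ant → go right; ape < boa → go left. Place as left child of boa.
Insert cod: cod < ewe → go left; cod > ant → go right; cod > boa → go right; cod < doe → go left. Place as left child of doe.
Insert kit: kit > ewe → go right; kit < yak → go left; kit < pug → go left; kit > gnu → go right; kit < pig → go left; kit < owl → go left; kit > hog → go right. Place as right child of hog.
Insert jay: jay > ewe → go right; jay < yak → go left; jay < pug → go left; jay > gnu → go right; jay < pig → go left; jay < owl → go left; jay > hog → go right; jay < kit → go left. Place as left child of kit.
Insert cat: cat < ewe → go left; cat > ant → go right; cat > boa → go right; cat < doe → go left; cat < cod → go left. Place as left child of cod.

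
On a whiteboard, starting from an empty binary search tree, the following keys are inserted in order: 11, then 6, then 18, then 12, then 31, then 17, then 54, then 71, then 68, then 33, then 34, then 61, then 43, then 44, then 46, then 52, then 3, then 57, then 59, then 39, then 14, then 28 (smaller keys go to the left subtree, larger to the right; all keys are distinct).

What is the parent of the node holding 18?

Insert 11: tree is empty, so 11 becomes the root.
Insert 6: 6 < 11 → go left. Place as left child of 11.
Insert 18: 18 > 11 → go right. Place as right child of 11.
Insert 12: 12 > 11 → go right; 12 < 18 → go left. Place as left child of 18.
Insert 31: 31 > 11 → go right; 31 > 18 → go right. Place as right child of 18.
Insert 17: 17 > 11 → go right; 17 < 18 → go left; 17 > 12 → go right. Place as right child of 12.
Insert 54: 54 > 11 → go right; 54 > 18 → go right; 54 > 31 → go right. Place as right child of 31.
Insert 71: 71 > 11 → go right; 71 > 18 → go right; 71 > 31 → go right; 71 > 54 → go right. Place as right child of 54.
Insert 68: 68 > 11 → go right; 68 > 18 → go right; 68 > 31 → go right; 68 > 54 → go right; 68 < 71 → go left. Place as left child of 71.
Insert 33: 33 > 11 → go right; 33 > 18 → go right; 33 > 31 → go right; 33 < 54 → go left. Place as left child of 54.
Insert 34: 34 > 11 → go right; 34 > 18 → go right; 34 > 31 → go right; 34 < 54 → go left; 34 > 33 → go right. Place as right child of 33.
Insert 61: 61 > 11 → go right; 61 > 18 → go right; 61 > 31 → go right; 61 > 54 → go right; 61 < 71 → go left; 61 < 68 → go left. Place as left child of 68.
Insert 43: 43 > 11 → go right; 43 > 18 → go right; 43 > 31 → go right; 43 < 54 → go left; 43 > 33 → go right; 43 > 34 → go right. Place as right child of 34.
Insert 44: 44 > 11 → go right; 44 > 18 → go right; 44 > 31 → go right; 44 < 54 → go left; 44 > 33 → go right; 44 > 34 → go right; 44 > 43 → go right. Place as right child of 43.
Insert 46: 46 > 11 → go right; 46 > 18 → go right; 46 > 31 → go right; 46 < 54 → go left; 46 > 33 → go right; 46 > 34 → go right; 46 > 43 → go right; 46 > 44 → go right. Place as right child of 44.
Insert 52: 52 > 11 → go right; 52 > 18 → go right; 52 > 31 → go right; 52 < 54 → go left; 52 > 33 → go right; 52 > 34 → go right; 52 > 43 → go right; 52 > 44 → go right; 52 > 46 → go right. Place as right child of 46.
Insert 3: 3 < 11 → go left; 3 < 6 → go left. Place as left child of 6.
Insert 57: 57 > 11 → go right; 57 > 18 → go right; 57 > 31 → go right; 57 > 54 → go right; 57 < 71 → go left; 57 < 68 → go left; 57 < 61 → go left. Place as left child of 61.
Insert 59: 59 > 11 → go right; 59 > 18 → go right; 59 > 31 → go right; 59 > 54 → go right; 59 < 71 → go left; 59 < 68 → go left; 59 < 61 → go left; 59 > 57 → go right. Place as right child of 57.
Insert 39: 39 > 11 → go right; 39 > 18 → go right; 39 > 31 → go right; 39 < 54 → go left; 39 > 33 → go right; 39 > 34 → go right; 39 < 43 → go left. Place as left child of 43.
Insert 14: 14 > 11 → go right; 14 < 18 → go left; 14 > 12 → go right; 14 < 17 → go left. Place as left child of 17.
Insert 28: 28 > 11 → go right; 28 > 18 → go right; 28 < 31 → go left. Place as left child of 31.

11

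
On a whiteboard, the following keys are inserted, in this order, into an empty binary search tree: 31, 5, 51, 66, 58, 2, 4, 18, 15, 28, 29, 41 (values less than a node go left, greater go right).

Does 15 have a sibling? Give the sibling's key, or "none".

28

Resulting structure (node: left, right):
  31: L=5, R=51
  5: L=2, R=18
  51: L=41, R=66
  66: L=58, R=–
  58: L=–, R=–
  2: L=–, R=4
  4: L=–, R=–
  18: L=15, R=28
  15: L=–, R=–
  28: L=–, R=29
  29: L=–, R=–
  41: L=–, R=–

15's parent is 18; the other child of 18 is 28.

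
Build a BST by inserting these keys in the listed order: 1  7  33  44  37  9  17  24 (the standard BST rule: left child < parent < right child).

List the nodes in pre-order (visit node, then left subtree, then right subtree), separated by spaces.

Insert 1: tree is empty, so 1 becomes the root.
Insert 7: 7 > 1 → go right. Place as right child of 1.
Insert 33: 33 > 1 → go right; 33 > 7 → go right. Place as right child of 7.
Insert 44: 44 > 1 → go right; 44 > 7 → go right; 44 > 33 → go right. Place as right child of 33.
Insert 37: 37 > 1 → go right; 37 > 7 → go right; 37 > 33 → go right; 37 < 44 → go left. Place as left child of 44.
Insert 9: 9 > 1 → go right; 9 > 7 → go right; 9 < 33 → go left. Place as left child of 33.
Insert 17: 17 > 1 → go right; 17 > 7 → go right; 17 < 33 → go left; 17 > 9 → go right. Place as right child of 9.
Insert 24: 24 > 1 → go right; 24 > 7 → go right; 24 < 33 → go left; 24 > 9 → go right; 24 > 17 → go right. Place as right child of 17.

1 7 33 9 17 24 44 37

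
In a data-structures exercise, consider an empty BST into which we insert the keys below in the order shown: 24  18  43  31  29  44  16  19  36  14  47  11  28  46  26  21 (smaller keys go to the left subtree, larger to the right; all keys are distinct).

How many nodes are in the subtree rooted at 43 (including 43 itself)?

9

24: root
18: left child of 24 (depth 1)
43: right child of 24 (depth 1)
31: left child of 43 (depth 2)
29: left child of 31 (depth 3)
44: right child of 43 (depth 2)
16: left child of 18 (depth 2)
19: right child of 18 (depth 2)
36: right child of 31 (depth 3)
14: left child of 16 (depth 3)
47: right child of 44 (depth 3)
11: left child of 14 (depth 4)
28: left child of 29 (depth 4)
46: left child of 47 (depth 4)
26: left child of 28 (depth 5)
21: right child of 19 (depth 3)

Subtree rooted at 43 contains: 43, 31, 29, 28, 26, 36, 44, 47, 46 — 9 nodes.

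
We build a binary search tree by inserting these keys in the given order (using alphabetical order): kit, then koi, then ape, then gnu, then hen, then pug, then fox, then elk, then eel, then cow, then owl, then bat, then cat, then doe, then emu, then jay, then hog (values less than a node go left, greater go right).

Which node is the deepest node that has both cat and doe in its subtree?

cow

Resulting structure (node: left, right):
  kit: L=ape, R=koi
  koi: L=–, R=pug
  ape: L=–, R=gnu
  gnu: L=fox, R=hen
  hen: L=–, R=jay
  pug: L=owl, R=–
  fox: L=elk, R=–
  elk: L=eel, R=emu
  eel: L=cow, R=–
  cow: L=bat, R=doe
  owl: L=–, R=–
  bat: L=–, R=cat
  cat: L=–, R=–
  doe: L=–, R=–
  emu: L=–, R=–
  jay: L=hog, R=–
  hog: L=–, R=–

Path to cat: kit → ape → gnu → fox → elk → eel → cow → bat → cat
Path to doe: kit → ape → gnu → fox → elk → eel → cow → doe
The paths share a prefix ending at cow, then split left and right.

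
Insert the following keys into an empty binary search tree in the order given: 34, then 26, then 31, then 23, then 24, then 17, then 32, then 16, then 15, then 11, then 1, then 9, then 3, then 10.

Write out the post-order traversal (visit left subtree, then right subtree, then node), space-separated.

Resulting structure (node: left, right):
  34: L=26, R=–
  26: L=23, R=31
  31: L=–, R=32
  23: L=17, R=24
  24: L=–, R=–
  17: L=16, R=–
  32: L=–, R=–
  16: L=15, R=–
  15: L=11, R=–
  11: L=1, R=–
  1: L=–, R=9
  9: L=3, R=10
  3: L=–, R=–
  10: L=–, R=–

3 10 9 1 11 15 16 17 24 23 32 31 26 34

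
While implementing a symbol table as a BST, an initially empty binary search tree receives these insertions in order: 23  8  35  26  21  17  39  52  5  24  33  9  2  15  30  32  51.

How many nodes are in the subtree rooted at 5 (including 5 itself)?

2

Insert 23: tree is empty, so 23 becomes the root.
Insert 8: 8 < 23 → go left. Place as left child of 23.
Insert 35: 35 > 23 → go right. Place as right child of 23.
Insert 26: 26 > 23 → go right; 26 < 35 → go left. Place as left child of 35.
Insert 21: 21 < 23 → go left; 21 > 8 → go right. Place as right child of 8.
Insert 17: 17 < 23 → go left; 17 > 8 → go right; 17 < 21 → go left. Place as left child of 21.
Insert 39: 39 > 23 → go right; 39 > 35 → go right. Place as right child of 35.
Insert 52: 52 > 23 → go right; 52 > 35 → go right; 52 > 39 → go right. Place as right child of 39.
Insert 5: 5 < 23 → go left; 5 < 8 → go left. Place as left child of 8.
Insert 24: 24 > 23 → go right; 24 < 35 → go left; 24 < 26 → go left. Place as left child of 26.
Insert 33: 33 > 23 → go right; 33 < 35 → go left; 33 > 26 → go right. Place as right child of 26.
Insert 9: 9 < 23 → go left; 9 > 8 → go right; 9 < 21 → go left; 9 < 17 → go left. Place as left child of 17.
Insert 2: 2 < 23 → go left; 2 < 8 → go left; 2 < 5 → go left. Place as left child of 5.
Insert 15: 15 < 23 → go left; 15 > 8 → go right; 15 < 21 → go left; 15 < 17 → go left; 15 > 9 → go right. Place as right child of 9.
Insert 30: 30 > 23 → go right; 30 < 35 → go left; 30 > 26 → go right; 30 < 33 → go left. Place as left child of 33.
Insert 32: 32 > 23 → go right; 32 < 35 → go left; 32 > 26 → go right; 32 < 33 → go left; 32 > 30 → go right. Place as right child of 30.
Insert 51: 51 > 23 → go right; 51 > 35 → go right; 51 > 39 → go right; 51 < 52 → go left. Place as left child of 52.

Subtree rooted at 5 contains: 5, 2 — 2 nodes.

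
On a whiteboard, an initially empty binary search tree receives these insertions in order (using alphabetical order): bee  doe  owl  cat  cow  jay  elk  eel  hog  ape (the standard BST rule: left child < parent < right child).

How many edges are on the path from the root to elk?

4

bee: root
doe: right child of bee (depth 1)
owl: right child of doe (depth 2)
cat: left child of doe (depth 2)
cow: right child of cat (depth 3)
jay: left child of owl (depth 3)
elk: left child of jay (depth 4)
eel: left child of elk (depth 5)
hog: right child of elk (depth 5)
ape: left child of bee (depth 1)

Path to elk: bee → doe → owl → jay → elk, which is 4 edges.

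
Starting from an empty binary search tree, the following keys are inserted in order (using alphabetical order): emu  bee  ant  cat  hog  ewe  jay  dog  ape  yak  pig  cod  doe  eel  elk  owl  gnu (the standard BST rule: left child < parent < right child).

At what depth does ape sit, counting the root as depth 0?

emu: root
bee: left child of emu (depth 1)
ant: left child of bee (depth 2)
cat: right child of bee (depth 2)
hog: right child of emu (depth 1)
ewe: left child of hog (depth 2)
jay: right child of hog (depth 2)
dog: right child of cat (depth 3)
ape: right child of ant (depth 3)
yak: right child of jay (depth 3)
pig: left child of yak (depth 4)
cod: left child of dog (depth 4)
doe: right child of cod (depth 5)
eel: right child of dog (depth 4)
elk: right child of eel (depth 5)
owl: left child of pig (depth 5)
gnu: right child of ewe (depth 3)

Path to ape: emu → bee → ant → ape, which is 3 edges.

3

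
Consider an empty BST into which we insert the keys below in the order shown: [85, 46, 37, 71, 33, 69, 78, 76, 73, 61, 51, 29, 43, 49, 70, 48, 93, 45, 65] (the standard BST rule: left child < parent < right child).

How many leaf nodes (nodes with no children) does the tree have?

7

85: root
46: left child of 85 (depth 1)
37: left child of 46 (depth 2)
71: right child of 46 (depth 2)
33: left child of 37 (depth 3)
69: left child of 71 (depth 3)
78: right child of 71 (depth 3)
76: left child of 78 (depth 4)
73: left child of 76 (depth 5)
61: left child of 69 (depth 4)
51: left child of 61 (depth 5)
29: left child of 33 (depth 4)
43: right child of 37 (depth 3)
49: left child of 51 (depth 6)
70: right child of 69 (depth 4)
48: left child of 49 (depth 7)
93: right child of 85 (depth 1)
45: right child of 43 (depth 4)
65: right child of 61 (depth 5)

Leaves: 29, 45, 48, 65, 70, 73, 93 — 7 in total.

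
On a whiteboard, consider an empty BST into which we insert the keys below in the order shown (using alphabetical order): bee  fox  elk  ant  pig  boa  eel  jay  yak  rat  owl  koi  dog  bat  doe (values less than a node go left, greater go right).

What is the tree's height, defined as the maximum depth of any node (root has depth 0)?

6

Insert bee: tree is empty, so bee becomes the root.
Insert fox: fox > bee → go right. Place as right child of bee.
Insert elk: elk > bee → go right; elk < fox → go left. Place as left child of fox.
Insert ant: ant < bee → go left. Place as left child of bee.
Insert pig: pig > bee → go right; pig > fox → go right. Place as right child of fox.
Insert boa: boa > bee → go right; boa < fox → go left; boa < elk → go left. Place as left child of elk.
Insert eel: eel > bee → go right; eel < fox → go left; eel < elk → go left; eel > boa → go right. Place as right child of boa.
Insert jay: jay > bee → go right; jay > fox → go right; jay < pig → go left. Place as left child of pig.
Insert yak: yak > bee → go right; yak > fox → go right; yak > pig → go right. Place as right child of pig.
Insert rat: rat > bee → go right; rat > fox → go right; rat > pig → go right; rat < yak → go left. Place as left child of yak.
Insert owl: owl > bee → go right; owl > fox → go right; owl < pig → go left; owl > jay → go right. Place as right child of jay.
Insert koi: koi > bee → go right; koi > fox → go right; koi < pig → go left; koi > jay → go right; koi < owl → go left. Place as left child of owl.
Insert dog: dog > bee → go right; dog < fox → go left; dog < elk → go left; dog > boa → go right; dog < eel → go left. Place as left child of eel.
Insert bat: bat < bee → go left; bat > ant → go right. Place as right child of ant.
Insert doe: doe > bee → go right; doe < fox → go left; doe < elk → go left; doe > boa → go right; doe < eel → go left; doe < dog → go left. Place as left child of dog.

The deepest node is doe at depth 6.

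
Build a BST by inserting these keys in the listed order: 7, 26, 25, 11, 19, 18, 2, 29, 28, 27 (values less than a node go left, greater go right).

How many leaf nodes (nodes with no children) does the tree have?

7: root
26: right child of 7 (depth 1)
25: left child of 26 (depth 2)
11: left child of 25 (depth 3)
19: right child of 11 (depth 4)
18: left child of 19 (depth 5)
2: left child of 7 (depth 1)
29: right child of 26 (depth 2)
28: left child of 29 (depth 3)
27: left child of 28 (depth 4)

Leaves: 2, 18, 27 — 3 in total.

3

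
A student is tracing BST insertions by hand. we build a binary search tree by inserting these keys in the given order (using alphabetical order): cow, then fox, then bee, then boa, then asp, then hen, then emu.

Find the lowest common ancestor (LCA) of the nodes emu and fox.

Resulting structure (node: left, right):
  cow: L=bee, R=fox
  fox: L=emu, R=hen
  bee: L=asp, R=boa
  boa: L=–, R=–
  asp: L=–, R=–
  hen: L=–, R=–
  emu: L=–, R=–

Path to emu: cow → fox → emu
Path to fox: cow → fox
fox lies on both paths and is an ancestor of the other node.

fox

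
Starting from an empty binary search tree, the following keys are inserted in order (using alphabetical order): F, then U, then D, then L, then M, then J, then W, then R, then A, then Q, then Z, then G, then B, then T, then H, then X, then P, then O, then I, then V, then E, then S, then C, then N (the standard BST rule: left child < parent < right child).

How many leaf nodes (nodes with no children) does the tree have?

7

Insert F: tree is empty, so F becomes the root.
Insert U: U > F → go right. Place as right child of F.
Insert D: D < F → go left. Place as left child of F.
Insert L: L > F → go right; L < U → go left. Place as left child of U.
Insert M: M > F → go right; M < U → go left; M > L → go right. Place as right child of L.
Insert J: J > F → go right; J < U → go left; J < L → go left. Place as left child of L.
Insert W: W > F → go right; W > U → go right. Place as right child of U.
Insert R: R > F → go right; R < U → go left; R > L → go right; R > M → go right. Place as right child of M.
Insert A: A < F → go left; A < D → go left. Place as left child of D.
Insert Q: Q > F → go right; Q < U → go left; Q > L → go right; Q > M → go right; Q < R → go left. Place as left child of R.
Insert Z: Z > F → go right; Z > U → go right; Z > W → go right. Place as right child of W.
Insert G: G > F → go right; G < U → go left; G < L → go left; G < J → go left. Place as left child of J.
Insert B: B < F → go left; B < D → go left; B > A → go right. Place as right child of A.
Insert T: T > F → go right; T < U → go left; T > L → go right; T > M → go right; T > R → go right. Place as right child of R.
Insert H: H > F → go right; H < U → go left; H < L → go left; H < J → go left; H > G → go right. Place as right child of G.
Insert X: X > F → go right; X > U → go right; X > W → go right; X < Z → go left. Place as left child of Z.
Insert P: P > F → go right; P < U → go left; P > L → go right; P > M → go right; P < R → go left; P < Q → go left. Place as left child of Q.
Insert O: O > F → go right; O < U → go left; O > L → go right; O > M → go right; O < R → go left; O < Q → go left; O < P → go left. Place as left child of P.
Insert I: I > F → go right; I < U → go left; I < L → go left; I < J → go left; I > G → go right; I > H → go right. Place as right child of H.
Insert V: V > F → go right; V > U → go right; V < W → go left. Place as left child of W.
Insert E: E < F → go left; E > D → go right. Place as right child of D.
Insert S: S > F → go right; S < U → go left; S > L → go right; S > M → go right; S > R → go right; S < T → go left. Place as left child of T.
Insert C: C < F → go left; C < D → go left; C > A → go right; C > B → go right. Place as right child of B.
Insert N: N > F → go right; N < U → go left; N > L → go right; N > M → go right; N < R → go left; N < Q → go left; N < P → go left; N < O → go left. Place as left child of O.

Leaves: C, E, I, N, S, V, X — 7 in total.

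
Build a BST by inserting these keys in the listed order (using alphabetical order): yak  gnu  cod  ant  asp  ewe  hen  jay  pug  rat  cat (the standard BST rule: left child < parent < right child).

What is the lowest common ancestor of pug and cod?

gnu

yak: root
gnu: left child of yak (depth 1)
cod: left child of gnu (depth 2)
ant: left child of cod (depth 3)
asp: right child of ant (depth 4)
ewe: right child of cod (depth 3)
hen: right child of gnu (depth 2)
jay: right child of hen (depth 3)
pug: right child of jay (depth 4)
rat: right child of pug (depth 5)
cat: right child of asp (depth 5)

Path to pug: yak → gnu → hen → jay → pug
Path to cod: yak → gnu → cod
The paths share a prefix ending at gnu, then split left and right.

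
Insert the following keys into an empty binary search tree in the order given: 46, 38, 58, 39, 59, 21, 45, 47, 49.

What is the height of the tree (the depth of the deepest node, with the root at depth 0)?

46: root
38: left child of 46 (depth 1)
58: right child of 46 (depth 1)
39: right child of 38 (depth 2)
59: right child of 58 (depth 2)
21: left child of 38 (depth 2)
45: right child of 39 (depth 3)
47: left child of 58 (depth 2)
49: right child of 47 (depth 3)

The deepest node is 45 at depth 3.

3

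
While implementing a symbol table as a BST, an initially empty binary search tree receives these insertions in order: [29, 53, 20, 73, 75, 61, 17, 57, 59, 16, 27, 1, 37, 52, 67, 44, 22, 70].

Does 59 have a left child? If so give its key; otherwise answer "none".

Insert 29: tree is empty, so 29 becomes the root.
Insert 53: 53 > 29 → go right. Place as right child of 29.
Insert 20: 20 < 29 → go left. Place as left child of 29.
Insert 73: 73 > 29 → go right; 73 > 53 → go right. Place as right child of 53.
Insert 75: 75 > 29 → go right; 75 > 53 → go right; 75 > 73 → go right. Place as right child of 73.
Insert 61: 61 > 29 → go right; 61 > 53 → go right; 61 < 73 → go left. Place as left child of 73.
Insert 17: 17 < 29 → go left; 17 < 20 → go left. Place as left child of 20.
Insert 57: 57 > 29 → go right; 57 > 53 → go right; 57 < 73 → go left; 57 < 61 → go left. Place as left child of 61.
Insert 59: 59 > 29 → go right; 59 > 53 → go right; 59 < 73 → go left; 59 < 61 → go left; 59 > 57 → go right. Place as right child of 57.
Insert 16: 16 < 29 → go left; 16 < 20 → go left; 16 < 17 → go left. Place as left child of 17.
Insert 27: 27 < 29 → go left; 27 > 20 → go right. Place as right child of 20.
Insert 1: 1 < 29 → go left; 1 < 20 → go left; 1 < 17 → go left; 1 < 16 → go left. Place as left child of 16.
Insert 37: 37 > 29 → go right; 37 < 53 → go left. Place as left child of 53.
Insert 52: 52 > 29 → go right; 52 < 53 → go left; 52 > 37 → go right. Place as right child of 37.
Insert 67: 67 > 29 → go right; 67 > 53 → go right; 67 < 73 → go left; 67 > 61 → go right. Place as right child of 61.
Insert 44: 44 > 29 → go right; 44 < 53 → go left; 44 > 37 → go right; 44 < 52 → go left. Place as left child of 52.
Insert 22: 22 < 29 → go left; 22 > 20 → go right; 22 < 27 → go left. Place as left child of 27.
Insert 70: 70 > 29 → go right; 70 > 53 → go right; 70 < 73 → go left; 70 > 61 → go right; 70 > 67 → go right. Place as right child of 67.

none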